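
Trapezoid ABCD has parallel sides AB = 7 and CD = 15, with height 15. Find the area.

A trapezoid's area equals the midsegment times the height.
The midsegment is (7 + 15) / 2 = 11.
Area = 11 * 15 = 165.

165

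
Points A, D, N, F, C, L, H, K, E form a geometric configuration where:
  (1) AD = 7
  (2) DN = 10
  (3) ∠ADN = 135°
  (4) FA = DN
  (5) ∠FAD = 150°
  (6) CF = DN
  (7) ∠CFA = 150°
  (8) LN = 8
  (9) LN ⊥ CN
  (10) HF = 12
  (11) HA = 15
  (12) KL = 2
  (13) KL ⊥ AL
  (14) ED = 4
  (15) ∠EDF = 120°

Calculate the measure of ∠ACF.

From the given relations: CF = DN = 10; FA = DN = 10.
Step 1: By the law of cosines on triangle CFA: CA² = 10² + 10² − 2·10·10·cos(150°) = 373.21, so CA ≈ 19.32.
Step 2: By the inverse law of cosines on triangle ACF: cos(∠ACF) = (19.32² + 10² − 10²) / (2·19.32·10) = 373.21/386.37 = 0.9659, so ∠ACF = 15°.

Therefore, the measure of angle ∠ACF = 15°.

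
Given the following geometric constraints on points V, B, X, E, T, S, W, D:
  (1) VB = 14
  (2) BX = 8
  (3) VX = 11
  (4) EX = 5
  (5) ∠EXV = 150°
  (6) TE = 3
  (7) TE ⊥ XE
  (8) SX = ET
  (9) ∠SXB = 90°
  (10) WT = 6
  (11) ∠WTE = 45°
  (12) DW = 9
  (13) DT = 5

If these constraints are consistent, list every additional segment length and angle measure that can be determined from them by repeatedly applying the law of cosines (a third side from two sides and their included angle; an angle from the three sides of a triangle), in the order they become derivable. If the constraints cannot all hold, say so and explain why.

The constraints are consistent. Derivable facts, in order:
After 1 step:
- BS = √73
- EW ≈ 4.42
- VE ≈ 15.53
- XT = √34
- ∠BVX = 34.77°
- ∠BXV = 93.58°
- ∠DTW = 109.47°
- ∠DWT = 31.59°
- ∠TDW = 38.94°
- ∠VBX = 51.64°
After 2 steps:
- ∠BSX = 69.44°
- ∠ETX = 59.04°
- ∠EVX = 9.26°
- ∠EWT = 28.68°
- ∠EXT = 30.96°
- ∠SBX = 20.56°
- ∠TEW = 106.32°
- ∠VEX = 20.74°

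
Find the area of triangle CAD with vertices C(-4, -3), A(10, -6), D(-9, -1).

The Shoelace formula computes the area from vertex coordinates by summing cross products.
For vertices (-4,-3), (10,-6), (-9,-1):
Signed sum = -4*-6 - 10*-3 + 10*-1 - -9*-6 + -9*-3 - -4*-1
= 54 + -64 + 23 = 13
Area = (1/2)|13| = 13/2.

13/2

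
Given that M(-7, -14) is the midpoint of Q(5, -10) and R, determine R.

Using the midpoint formula: M = ((x1 + x2)/2, (y1 + y2)/2)
We know M = (-7, -14) and Q = (5, -10)
For x: -7 = (5 + x2)/2, so x2 = 2*-7 - 5 = -19
For y: -14 = (-10 + y2)/2, so y2 = 2*-14 - -10 = -18
R = (-19, -18)

(-19, -18)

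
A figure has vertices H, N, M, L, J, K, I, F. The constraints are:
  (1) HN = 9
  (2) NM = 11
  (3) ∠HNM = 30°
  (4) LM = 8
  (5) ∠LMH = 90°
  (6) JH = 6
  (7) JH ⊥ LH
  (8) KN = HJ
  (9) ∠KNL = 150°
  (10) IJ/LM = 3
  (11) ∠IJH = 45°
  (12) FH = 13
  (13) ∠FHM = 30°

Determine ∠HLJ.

Step 1: By the law of cosines on triangle HNM: HM² = 9² + 11² − 2·9·11·cos(30°) = 30.53, so HM ≈ 5.53.
Step 2: By the law of cosines on triangle LMH: LH² = 8² + 5.53² − 2·8·5.53·cos(90°) = 94.53, so LH ≈ 9.72.
Step 3: By the law of cosines on triangle LHJ: LJ² = 9.72² + 6² − 2·9.72·6·cos(90°) = 130.53, so LJ ≈ 11.42.
Step 4: By the inverse law of cosines on triangle HLJ: cos(∠HLJ) = (9.72² + 11.42² − 6²) / (2·9.72·11.42) = 189.05/222.16 = 0.851, so ∠HLJ = 31.68°.

Therefore, the measure of angle ∠HLJ = 31.68°.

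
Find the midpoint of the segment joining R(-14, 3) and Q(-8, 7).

M = ((x₁ + x₂)/2, (y₁ + y₂)/2)
= ((-14 + -8)/2, (3 + 7)/2)
= (-22/2, 10/2) = (-11, 5)

(-11, 5)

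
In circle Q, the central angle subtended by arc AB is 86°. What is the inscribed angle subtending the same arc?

Inscribed angle = 86° / 2 = 43° (inscribed angle theorem).

43°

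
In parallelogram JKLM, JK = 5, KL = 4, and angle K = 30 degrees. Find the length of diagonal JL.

Law of cosines: d^2 = 5^2 + 4^2 - 2(5)(4)cos(30°) = 41 - 20*sqrt(3), so d = sqrt(41 - 20*sqrt(3)).

sqrt(41 - 20*sqrt(3))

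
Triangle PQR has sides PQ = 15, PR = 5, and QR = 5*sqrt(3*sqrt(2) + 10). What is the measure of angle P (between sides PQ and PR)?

By the inverse law of cosines: cos(P) = (PQ² + PR² - QR²) / (2 × PQ × PR)
cos(P) = (15² + 5² - (5*sqrt(3*sqrt(2) + 10))²) / (2 × 15 × 5)
cos(P) = (225 + 25 - (75*sqrt(2) + 250)) / 150
cos(P) = -sqrt(2)/2
P = arccos(-sqrt(2)/2) = 135°

135°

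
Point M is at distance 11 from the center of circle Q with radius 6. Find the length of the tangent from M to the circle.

tangent = √(d² - r²) = √(11² - 6²) = √(121 - 36) = √85 = sqrt(85)

sqrt(85)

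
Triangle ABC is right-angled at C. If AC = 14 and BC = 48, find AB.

AB = sqrt(14^2 + 48^2) = sqrt(2500) = 50

50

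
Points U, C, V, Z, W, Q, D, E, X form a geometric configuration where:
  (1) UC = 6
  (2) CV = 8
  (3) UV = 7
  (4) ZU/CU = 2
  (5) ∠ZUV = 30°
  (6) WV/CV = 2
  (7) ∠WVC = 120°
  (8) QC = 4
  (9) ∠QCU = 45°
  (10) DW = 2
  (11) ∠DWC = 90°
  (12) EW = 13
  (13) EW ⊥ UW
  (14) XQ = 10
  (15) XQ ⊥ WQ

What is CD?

From the given relations: WV = 2·CV = 2·8 = 16.
Step 1: By the law of cosines on triangle CVW: CW² = 8² + 16² − 2·8·16·cos(120°) = 448, so CW = 8·√7.
Step 2: By the law of cosines on triangle CWD: CD² = (8·√7)² + 2² − 2·8·√7·2·cos(90°) = 452, so CD = 2·√113.

Therefore, the length of CD = 2·√113.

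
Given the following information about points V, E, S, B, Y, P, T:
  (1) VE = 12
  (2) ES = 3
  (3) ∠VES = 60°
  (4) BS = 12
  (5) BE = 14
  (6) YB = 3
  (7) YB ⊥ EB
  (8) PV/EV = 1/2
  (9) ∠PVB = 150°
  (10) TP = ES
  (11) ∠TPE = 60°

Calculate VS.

Step 1: By the law of cosines on triangle VES: VS² = 12² + 3² − 2·12·3·cos(60°) = 117, so VS = 3·√13.

Therefore, the length of VS = 3·√13.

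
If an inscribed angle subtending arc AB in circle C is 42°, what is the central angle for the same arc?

By the inscribed angle theorem, the central angle is twice the inscribed angle.
Central angle = 2 × 42° = 84°

84°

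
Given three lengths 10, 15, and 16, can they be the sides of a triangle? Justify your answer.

For three segments to close into a triangle, no single side can be as long as the other two combined.
The longest side is 16, and 10 + 15 = 25 > 16.
A triangle can be formed.

Yes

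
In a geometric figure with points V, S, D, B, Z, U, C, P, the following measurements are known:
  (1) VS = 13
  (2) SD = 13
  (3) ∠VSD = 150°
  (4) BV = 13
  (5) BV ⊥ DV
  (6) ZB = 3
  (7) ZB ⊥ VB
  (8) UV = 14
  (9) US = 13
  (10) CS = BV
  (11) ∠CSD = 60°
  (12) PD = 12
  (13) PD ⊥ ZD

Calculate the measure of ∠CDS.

From the given relations: CS = BV = 13.
Step 1: By the law of cosines on triangle DSC: DC² = 13² + 13² − 2·13·13·cos(60°) = 169, so DC = 13.
Step 2: By the inverse law of cosines on triangle CDS: cos(∠CDS) = (13² + 13² − 13²) / (2·13·13) = 169/338 = 0.5, so ∠CDS = 60°.

Therefore, the measure of angle ∠CDS = 60°.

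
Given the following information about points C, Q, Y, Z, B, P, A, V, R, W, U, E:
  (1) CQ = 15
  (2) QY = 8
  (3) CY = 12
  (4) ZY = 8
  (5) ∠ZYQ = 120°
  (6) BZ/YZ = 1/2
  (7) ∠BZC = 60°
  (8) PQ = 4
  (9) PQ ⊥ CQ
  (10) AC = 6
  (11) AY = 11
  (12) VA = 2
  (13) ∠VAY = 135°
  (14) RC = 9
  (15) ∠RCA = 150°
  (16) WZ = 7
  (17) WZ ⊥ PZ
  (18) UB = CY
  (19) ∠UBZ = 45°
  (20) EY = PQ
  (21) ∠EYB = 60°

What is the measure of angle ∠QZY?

Step 1: By the law of cosines on triangle ZYQ: ZQ² = 8² + 8² − 2·8·8·cos(120°) = 192, so ZQ = 8·√3.
Step 2: By the inverse law of cosines on triangle QZY: cos(∠QZY) = ((8·√3)² + 8² − 8²) / (2·8·√3·8) = 192/221.7 = 0.866, so ∠QZY = 30°.

Therefore, the measure of angle ∠QZY = 30°.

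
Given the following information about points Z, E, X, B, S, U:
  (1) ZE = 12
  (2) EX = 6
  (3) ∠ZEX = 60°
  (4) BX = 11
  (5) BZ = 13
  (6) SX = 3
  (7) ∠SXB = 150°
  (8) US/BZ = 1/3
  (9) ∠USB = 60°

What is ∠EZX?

Step 1: By the law of cosines on triangle ZEX: ZX² = 12² + 6² − 2·12·6·cos(60°) = 108, so ZX = 6·√3.
Step 2: By the inverse law of cosines on triangle EZX: cos(∠EZX) = (12² + (6·√3)² − 6²) / (2·12·6·√3) = 216/249.42 = 0.866, so ∠EZX = 30°.

Therefore, the measure of angle ∠EZX = 30°.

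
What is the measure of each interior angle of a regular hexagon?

Each interior angle of a regular n-gon is (n - 2) * 180 / n.
For n = 6: (6 - 2) * 180 / 6 = 720/6 = 120 degrees.

120 degrees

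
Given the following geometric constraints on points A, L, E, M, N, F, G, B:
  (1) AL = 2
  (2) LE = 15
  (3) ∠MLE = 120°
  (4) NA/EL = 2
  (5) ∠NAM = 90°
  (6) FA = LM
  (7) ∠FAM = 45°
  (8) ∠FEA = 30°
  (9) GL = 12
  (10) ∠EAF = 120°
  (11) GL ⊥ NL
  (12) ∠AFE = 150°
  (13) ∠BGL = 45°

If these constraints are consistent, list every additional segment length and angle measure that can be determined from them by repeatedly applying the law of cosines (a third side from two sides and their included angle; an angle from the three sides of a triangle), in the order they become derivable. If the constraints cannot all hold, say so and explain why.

These constraints are not satisfiable: (8), (10) and (12) are the three interior angles of triangle FEA, which must sum to 180°, but 30° + 120° + 150° = 300°. No planar figure meets all of them, so nothing further can be derived.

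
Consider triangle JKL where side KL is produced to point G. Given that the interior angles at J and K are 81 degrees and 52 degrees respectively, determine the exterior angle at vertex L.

By the exterior angle theorem, an exterior angle of a triangle equals the sum of the two remote interior angles.
Exterior angle = angle J + angle K
Exterior angle = 81 + 52 = 133 degrees

133 degrees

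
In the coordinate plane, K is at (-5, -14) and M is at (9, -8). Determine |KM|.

d = sqrt((14)^2 + (6)^2) = sqrt(232) = 2*sqrt(58)

2*sqrt(58)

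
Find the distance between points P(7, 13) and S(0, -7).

The horizontal distance is |0 - 7| = 7 and the vertical distance is |-7 - 13| = 20.
By the Pythagorean theorem, d = sqrt(7^2 + 20^2) = sqrt(449).

sqrt(449)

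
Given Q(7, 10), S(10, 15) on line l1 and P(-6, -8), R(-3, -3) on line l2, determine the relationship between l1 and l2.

Slope of line 1: m1 = (15 - 10)/(10 - 7) = 5/3 = 5/3
Slope of line 2: m2 = (-3 - -8)/(-3 - -6) = 5/3 = 5/3
Two lines are parallel if and only if they have equal slopes (or both are vertical).
Here m1 = m2 = 5/3, confirming the lines are parallel.

Parallel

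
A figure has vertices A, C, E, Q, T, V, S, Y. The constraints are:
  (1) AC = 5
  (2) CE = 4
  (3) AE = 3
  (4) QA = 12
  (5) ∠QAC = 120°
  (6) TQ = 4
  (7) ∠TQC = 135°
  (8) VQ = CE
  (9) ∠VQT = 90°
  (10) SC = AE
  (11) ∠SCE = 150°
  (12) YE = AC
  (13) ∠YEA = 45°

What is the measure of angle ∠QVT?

From the given relations: VQ = CE = 4.
Step 1: By the law of cosines on triangle VQT: VT² = 4² + 4² − 2·4·4·cos(90°) = 32, so VT = 4·√2.
Step 2: By the inverse law of cosines on triangle QVT: cos(∠QVT) = (4² + (4·√2)² − 4²) / (2·4·4·√2) = 32/45.25 = 0.7071, so ∠QVT = 45°.

Therefore, the measure of angle ∠QVT = 45°.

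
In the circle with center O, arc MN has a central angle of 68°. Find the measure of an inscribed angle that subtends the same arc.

By the inscribed angle theorem, the inscribed angle is half the central angle.
Inscribed angle = 68° / 2 = 34°

34°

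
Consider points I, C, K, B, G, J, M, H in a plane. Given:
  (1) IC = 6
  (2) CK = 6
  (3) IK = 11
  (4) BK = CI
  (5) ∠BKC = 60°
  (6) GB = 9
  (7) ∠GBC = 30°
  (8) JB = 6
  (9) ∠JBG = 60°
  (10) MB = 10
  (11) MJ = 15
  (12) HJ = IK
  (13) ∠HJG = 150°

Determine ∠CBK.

From the given relations: BK = CI = 6.
Step 1: By the law of cosines on triangle BKC: BC² = 6² + 6² − 2·6·6·cos(60°) = 36, so BC = 6.
Step 2: By the inverse law of cosines on triangle CBK: cos(∠CBK) = (6² + 6² − 6²) / (2·6·6) = 36/72 = 0.5, so ∠CBK = 60°.

Therefore, the measure of angle ∠CBK = 60°.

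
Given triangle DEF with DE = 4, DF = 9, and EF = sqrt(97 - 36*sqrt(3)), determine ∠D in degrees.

When all three sides of a triangle are known, the law of cosines can be rearranged to find any angle.
cos(C) = (a² + b² - c²) / (2ab) gives cos(D) = sqrt(3)/2.
Taking the inverse cosine: D = 30°.

30°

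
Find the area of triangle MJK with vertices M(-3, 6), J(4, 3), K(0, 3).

Shoelace: Area = (1/2)|-3(3-3) + 4(3-6) + 0(6-3)| = (1/2)(12) = 6

6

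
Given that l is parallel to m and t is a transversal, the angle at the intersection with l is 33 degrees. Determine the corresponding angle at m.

Corresponding angles are equal: 33 degrees.

33 degrees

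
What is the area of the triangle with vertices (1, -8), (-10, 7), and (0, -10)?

Using the Shoelace formula for a triangle:
Area = (1/2)|x0(y1 - y2) + x1(y2 - y0) + x2(y0 - y1)|
Area = (1/2)|1(7 - -10) + -10(-10 - -8) + 0(-8 - 7)|
Area = (1/2)|17 + 20 + 0|
Area = (1/2)|37|
Area = (1/2)(37)
Area = 37/2

37/2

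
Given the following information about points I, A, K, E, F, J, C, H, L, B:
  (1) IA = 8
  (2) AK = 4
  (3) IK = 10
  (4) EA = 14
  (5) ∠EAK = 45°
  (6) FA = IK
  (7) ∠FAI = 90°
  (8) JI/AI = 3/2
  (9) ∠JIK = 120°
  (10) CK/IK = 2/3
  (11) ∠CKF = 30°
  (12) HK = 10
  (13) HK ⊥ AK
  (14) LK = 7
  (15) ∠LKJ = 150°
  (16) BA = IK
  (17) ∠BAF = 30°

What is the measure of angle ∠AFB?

From the given relations: FA = IK = 10; BA = IK = 10.
Step 1: By the law of cosines on triangle FAB: FB² = 10² + 10² − 2·10·10·cos(30°) = 26.79, so FB ≈ 5.18.
Step 2: By the inverse law of cosines on triangle AFB: cos(∠AFB) = (10² + 5.18² − 10²) / (2·10·5.18) = 26.79/103.53 = 0.2588, so ∠AFB = 75°.

Therefore, the measure of angle ∠AFB = 75°.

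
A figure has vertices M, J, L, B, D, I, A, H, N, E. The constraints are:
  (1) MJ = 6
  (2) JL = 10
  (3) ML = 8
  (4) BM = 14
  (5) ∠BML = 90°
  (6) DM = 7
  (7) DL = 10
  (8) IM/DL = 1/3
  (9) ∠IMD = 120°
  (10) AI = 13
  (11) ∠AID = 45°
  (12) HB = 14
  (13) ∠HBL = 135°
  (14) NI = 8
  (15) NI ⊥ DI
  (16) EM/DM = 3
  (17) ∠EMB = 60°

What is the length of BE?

From the given relations: EM = 3·DM = 3·7 = 21.
Step 1: By the law of cosines on triangle BME: BE² = 14² + 21² − 2·14·21·cos(60°) = 343, so BE = 7·√7.

Therefore, the length of BE = 7·√7.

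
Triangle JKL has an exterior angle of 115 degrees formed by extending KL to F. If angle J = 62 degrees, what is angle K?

By the exterior angle theorem: exterior angle = sum of remote interior angles.
115 = 62 + angle K
angle K = 115 - 62 = 53 degrees

53 degrees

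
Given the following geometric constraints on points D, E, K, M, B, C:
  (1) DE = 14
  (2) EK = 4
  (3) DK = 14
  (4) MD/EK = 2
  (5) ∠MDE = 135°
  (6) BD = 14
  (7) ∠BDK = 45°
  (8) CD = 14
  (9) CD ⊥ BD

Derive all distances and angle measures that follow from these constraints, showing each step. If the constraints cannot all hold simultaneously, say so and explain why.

The constraints are consistent.

From the given relations:
  MD = 2·EK = 2·4 = 8

Step 1: From ED = 14, DM = 8, and ∠EDM = 135°, by the law of cosines:
  EM² = ED² + DM² - 2·ED·DM·cos(135°) = 196 + 64 + 158.4 = 418.4
  EM ≈ 20.45

Step 2: From KD = 14, DB = 14, and ∠KDB = 45°, by the law of cosines:
  KB² = KD² + DB² - 2·KD·DB·cos(45°) = 196 + 196 - 277.2 = 114.8
  KB ≈ 10.72

Step 3: From BD = 14, DC = 14, and ∠BDC = 90°, by the law of cosines:
  BC² = BD² + DC² - 2·BD·DC·cos(90°) = 196 + 196 - 0 = 392
  BC = 14·√2

Step 4: From DE = 14, DK = 14, EK = 4, by the inverse law of cosines:
  cos(∠EDK) = (DE² + DK² - EK²) / (2·DE·DK)
  ∠EDK = 16.43°

Step 5: From ED = 14, EK = 4, DK = 14, by the inverse law of cosines:
  cos(∠DEK) = (ED² + EK² - DK²) / (2·ED·EK)
  ∠DEK = 81.79°

Step 6: From KD = 14, KE = 4, DE = 14, by the inverse law of cosines:
  cos(∠DKE) = (KD² + KE² - DE²) / (2·KD·KE)
  ∠DKE = 81.79°

Step 7: From ED = 14, EM = 20.45, DM = 8, by the inverse law of cosines:
  cos(∠DEM) = (ED² + EM² - DM²) / (2·ED·EM)
  ∠DEM = 16.05°

Step 8: From KB = 10.72, KD = 14, BD = 14, by the inverse law of cosines:
  cos(∠BKD) = (KB² + KD² - BD²) / (2·KB·KD)
  ∠BKD = 67.5°

Step 9: From MD = 8, ME = 20.45, DE = 14, by the inverse law of cosines:
  cos(∠DME) = (MD² + ME² - DE²) / (2·MD·ME)
  ∠DME = 28.95°

Step 10: From BC = 14·√2, BD = 14, CD = 14, by the inverse law of cosines:
  cos(∠CBD) = (BC² + BD² - CD²) / (2·BC·BD)
  ∠CBD = 45°

Step 11: From BD = 14, BK = 10.72, DK = 14, by the inverse law of cosines:
  cos(∠DBK) = (BD² + BK² - DK²) / (2·BD·BK)
  ∠DBK = 67.5°

Step 12: From CB = 14·√2, CD = 14, BD = 14, by the inverse law of cosines:
  cos(∠BCD) = (CB² + CD² - BD²) / (2·CB·CD)
  ∠BCD = 45°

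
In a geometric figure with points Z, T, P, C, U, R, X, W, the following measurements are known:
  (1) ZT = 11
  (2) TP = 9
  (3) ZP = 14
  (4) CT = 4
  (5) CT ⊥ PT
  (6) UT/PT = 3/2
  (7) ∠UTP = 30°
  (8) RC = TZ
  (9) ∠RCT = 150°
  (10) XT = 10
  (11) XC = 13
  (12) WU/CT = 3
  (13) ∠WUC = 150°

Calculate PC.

Step 1: By the law of cosines on triangle PTC: PC² = 9² + 4² − 2·9·4·cos(90°) = 97, so PC = √97.

Therefore, the length of PC = √97.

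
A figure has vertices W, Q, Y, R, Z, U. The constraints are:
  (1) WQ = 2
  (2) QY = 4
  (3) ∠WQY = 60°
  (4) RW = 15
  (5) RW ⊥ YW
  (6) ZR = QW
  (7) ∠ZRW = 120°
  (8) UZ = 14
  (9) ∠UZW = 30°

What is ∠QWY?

Step 1: By the law of cosines on triangle WQY: WY² = 2² + 4² − 2·2·4·cos(60°) = 12, so WY = 2·√3.
Step 2: By the inverse law of cosines on triangle QWY: cos(∠QWY) = (2² + (2·√3)² − 4²) / (2·2·2·√3) = 0/13.86 = 0, so ∠QWY = 90°.

Therefore, the measure of angle ∠QWY = 90°.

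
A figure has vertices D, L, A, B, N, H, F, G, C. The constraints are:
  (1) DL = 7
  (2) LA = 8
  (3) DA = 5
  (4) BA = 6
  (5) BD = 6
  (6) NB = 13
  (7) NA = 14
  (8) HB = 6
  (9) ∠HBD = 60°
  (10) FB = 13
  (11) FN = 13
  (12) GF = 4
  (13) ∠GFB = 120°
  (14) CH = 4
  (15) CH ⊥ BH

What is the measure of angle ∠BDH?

Step 1: By the law of cosines on triangle DBH: DH² = 6² + 6² − 2·6·6·cos(60°) = 36, so DH = 6.
Step 2: By the inverse law of cosines on triangle BDH: cos(∠BDH) = (6² + 6² − 6²) / (2·6·6) = 36/72 = 0.5, so ∠BDH = 60°.

Therefore, the measure of angle ∠BDH = 60°.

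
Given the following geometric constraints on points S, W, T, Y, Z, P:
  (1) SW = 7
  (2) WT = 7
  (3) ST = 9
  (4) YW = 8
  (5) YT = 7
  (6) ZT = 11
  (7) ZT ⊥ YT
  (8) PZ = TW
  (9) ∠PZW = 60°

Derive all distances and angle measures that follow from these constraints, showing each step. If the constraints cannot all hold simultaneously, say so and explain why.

The constraints are consistent.

From the given relations:
  PZ = TW = 7

Step 1: From YT = 7, TZ = 11, and ∠YTZ = 90°, by the law of cosines:
  YZ² = YT² + TZ² - 2·YT·TZ·cos(90°) = 49 + 121 - 0 = 170
  YZ = √170

Step 2: From ST = 9, SW = 7, TW = 7, by the inverse law of cosines:
  cos(∠TSW) = (ST² + SW² - TW²) / (2·ST·SW)
  ∠TSW = 49.99°

Step 3: From WS = 7, WT = 7, ST = 9, by the inverse law of cosines:
  cos(∠SWT) = (WS² + WT² - ST²) / (2·WS·WT)
  ∠SWT = 80.01°

Step 4: From WT = 7, WY = 8, TY = 7, by the inverse law of cosines:
  cos(∠TWY) = (WT² + WY² - TY²) / (2·WT·WY)
  ∠TWY = 55.15°

Step 5: From TS = 9, TW = 7, SW = 7, by the inverse law of cosines:
  cos(∠STW) = (TS² + TW² - SW²) / (2·TS·TW)
  ∠STW = 49.99°

Step 6: From TW = 7, TY = 7, WY = 8, by the inverse law of cosines:
  cos(∠WTY) = (TW² + TY² - WY²) / (2·TW·TY)
  ∠WTY = 69.7°

Step 7: From YT = 7, YW = 8, TW = 7, by the inverse law of cosines:
  cos(∠TYW) = (YT² + YW² - TW²) / (2·YT·YW)
  ∠TYW = 55.15°

Step 8: From YT = 7, YZ = √170, TZ = 11, by the inverse law of cosines:
  cos(∠TYZ) = (YT² + YZ² - TZ²) / (2·YT·YZ)
  ∠TYZ = 57.53°

Step 9: From ZT = 11, ZY = √170, TY = 7, by the inverse law of cosines:
  cos(∠TZY) = (ZT² + ZY² - TY²) / (2·ZT·ZY)
  ∠TZY = 32.47°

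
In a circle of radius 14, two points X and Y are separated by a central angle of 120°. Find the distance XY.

Drop a perpendicular from the center to the chord, bisecting both the chord and the central angle.
Each half-chord = r sin(θ/2) = 14 sin(60°).
The full chord = 2 × 14 × sin(60°) = 14*sqrt(3).

14*sqrt(3)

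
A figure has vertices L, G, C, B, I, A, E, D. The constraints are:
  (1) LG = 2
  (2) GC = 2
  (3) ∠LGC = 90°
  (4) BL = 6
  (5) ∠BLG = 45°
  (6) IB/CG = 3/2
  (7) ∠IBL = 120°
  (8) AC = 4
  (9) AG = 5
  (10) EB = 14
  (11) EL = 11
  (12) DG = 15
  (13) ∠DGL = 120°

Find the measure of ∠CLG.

Step 1: By the law of cosines on triangle LGC: LC² = 2² + 2² − 2·2·2·cos(90°) = 8, so LC = 2·√2.
Step 2: By the inverse law of cosines on triangle CLG: cos(∠CLG) = ((2·√2)² + 2² − 2²) / (2·2·√2·2) = 8/11.31 = 0.7071, so ∠CLG = 45°.

Therefore, the measure of angle ∠CLG = 45°.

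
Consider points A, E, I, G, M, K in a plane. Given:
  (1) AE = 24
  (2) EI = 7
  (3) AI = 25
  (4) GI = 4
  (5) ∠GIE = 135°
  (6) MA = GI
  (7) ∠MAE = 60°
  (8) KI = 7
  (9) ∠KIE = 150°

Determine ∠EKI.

Step 1: By the law of cosines on triangle KIE: KE² = 7² + 7² − 2·7·7·cos(150°) = 182.87, so KE ≈ 13.52.
Step 2: By the inverse law of cosines on triangle EKI: cos(∠EKI) = (13.52² + 7² − 7²) / (2·13.52·7) = 182.87/189.32 = 0.9659, so ∠EKI = 15°.

Therefore, the measure of angle ∠EKI = 15°.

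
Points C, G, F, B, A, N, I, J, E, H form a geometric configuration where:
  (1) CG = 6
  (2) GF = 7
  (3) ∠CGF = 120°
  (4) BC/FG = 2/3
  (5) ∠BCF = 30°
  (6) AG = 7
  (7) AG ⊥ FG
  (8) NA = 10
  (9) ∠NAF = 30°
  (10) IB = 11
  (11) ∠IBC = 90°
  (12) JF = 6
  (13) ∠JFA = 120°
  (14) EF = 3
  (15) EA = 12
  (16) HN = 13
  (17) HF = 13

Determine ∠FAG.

Step 1: By the law of cosines on triangle AGF: AF² = 7² + 7² − 2·7·7·cos(90°) = 98, so AF = 7·√2.
Step 2: By the inverse law of cosines on triangle FAG: cos(∠FAG) = ((7·√2)² + 7² − 7²) / (2·7·√2·7) = 98/138.59 = 0.7071, so ∠FAG = 45°.

Therefore, the measure of angle ∠FAG = 45°.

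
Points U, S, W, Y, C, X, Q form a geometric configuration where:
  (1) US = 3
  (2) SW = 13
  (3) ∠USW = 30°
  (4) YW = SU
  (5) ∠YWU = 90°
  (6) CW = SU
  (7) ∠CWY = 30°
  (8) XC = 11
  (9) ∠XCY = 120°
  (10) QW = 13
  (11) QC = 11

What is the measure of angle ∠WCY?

From the given relations: CW = SU = 3; YW = SU = 3.
Step 1: By the law of cosines on triangle CWY: CY² = 3² + 3² − 2·3·3·cos(30°) = 2.41, so CY ≈ 1.55.
Step 2: By the inverse law of cosines on triangle WCY: cos(∠WCY) = (3² + 1.55² − 3²) / (2·3·1.55) = 2.41/9.32 = 0.2588, so ∠WCY = 75°.

Therefore, the measure of angle ∠WCY = 75°.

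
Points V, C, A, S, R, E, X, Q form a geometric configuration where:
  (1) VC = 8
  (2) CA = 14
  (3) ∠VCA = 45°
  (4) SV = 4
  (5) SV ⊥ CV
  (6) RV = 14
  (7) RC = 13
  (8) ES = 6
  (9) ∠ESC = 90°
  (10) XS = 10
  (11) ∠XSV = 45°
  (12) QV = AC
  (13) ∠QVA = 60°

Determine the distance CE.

Step 1: By the law of cosines on triangle CVS: CS² = 8² + 4² − 2·8·4·cos(90°) = 80, so CS = 4·√5.
Step 2: By the law of cosines on triangle CSE: CE² = (4·√5)² + 6² − 2·4·√5·6·cos(90°) = 116, so CE = 2·√29.

Therefore, the length of CE = 2·√29.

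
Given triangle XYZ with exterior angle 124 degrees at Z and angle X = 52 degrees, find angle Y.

angle Y = 124 - 52 = 72 degrees (exterior angle theorem).

72 degrees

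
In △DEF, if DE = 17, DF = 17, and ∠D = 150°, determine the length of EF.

When two sides and the included angle are known, the law of cosines gives the third side.
c^2 = a^2 + b^2 - 2ab cos(C) generalizes the Pythagorean theorem to non-right triangles.
Here: EF^2 = 289 + 289 - 578*(-sqrt(3)/2) = 289*sqrt(3) + 578
EF = 17*sqrt(sqrt(3) + 2)

17*sqrt(sqrt(3) + 2)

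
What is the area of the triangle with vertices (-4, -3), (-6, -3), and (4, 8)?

The Shoelace formula computes the area from vertex coordinates by summing cross products.
For vertices (-4,-3), (-6,-3), (4,8):
Signed sum = -4*-3 - -6*-3 + -6*8 - 4*-3 + 4*-3 - -4*8
= -6 + -36 + 20 = -22
Area = (1/2)|-22| = 11.

11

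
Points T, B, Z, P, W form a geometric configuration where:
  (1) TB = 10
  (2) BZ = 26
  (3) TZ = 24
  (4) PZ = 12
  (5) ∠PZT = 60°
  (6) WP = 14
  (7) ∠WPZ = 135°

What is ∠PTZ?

Step 1: By the law of cosines on triangle TZP: TP² = 24² + 12² − 2·24·12·cos(60°) = 432, so TP = 12·√3.
Step 2: By the inverse law of cosines on triangle PTZ: cos(∠PTZ) = ((12·√3)² + 24² − 12²) / (2·12·√3·24) = 864/997.66 = 0.866, so ∠PTZ = 30°.

Therefore, the measure of angle ∠PTZ = 30°.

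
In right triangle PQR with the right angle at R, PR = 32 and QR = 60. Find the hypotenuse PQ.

PQ = sqrt(32^2 + 60^2) = sqrt(4624) = 68

68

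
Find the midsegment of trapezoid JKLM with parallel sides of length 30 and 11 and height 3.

The midsegment of a trapezoid = (base1 + base2) / 2
midsegment = (30 + 11) / 2
midsegment = 41 / 2
midsegment = 41/2

41/2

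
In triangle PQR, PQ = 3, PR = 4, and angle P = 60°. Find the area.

Area = (1/2)(3)(4) sin(60°) = (1/2)(3)(4)(sqrt(3)/2) = 3*sqrt(3)

3*sqrt(3)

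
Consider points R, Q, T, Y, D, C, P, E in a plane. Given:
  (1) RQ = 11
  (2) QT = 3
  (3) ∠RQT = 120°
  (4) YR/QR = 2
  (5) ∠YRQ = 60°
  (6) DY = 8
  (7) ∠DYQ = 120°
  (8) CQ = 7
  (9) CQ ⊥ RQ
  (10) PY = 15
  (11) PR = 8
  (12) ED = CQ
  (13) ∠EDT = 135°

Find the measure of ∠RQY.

From the given relations: YR = 2·QR = 2·11 = 22.
Step 1: By the law of cosines on triangle QRY: QY² = 11² + 22² − 2·11·22·cos(60°) = 363, so QY = 11·√3.
Step 2: By the inverse law of cosines on triangle RQY: cos(∠RQY) = (11² + (11·√3)² − 22²) / (2·11·11·√3) = 0/419.16 = 0, so ∠RQY = 90°.

Therefore, the measure of angle ∠RQY = 90°.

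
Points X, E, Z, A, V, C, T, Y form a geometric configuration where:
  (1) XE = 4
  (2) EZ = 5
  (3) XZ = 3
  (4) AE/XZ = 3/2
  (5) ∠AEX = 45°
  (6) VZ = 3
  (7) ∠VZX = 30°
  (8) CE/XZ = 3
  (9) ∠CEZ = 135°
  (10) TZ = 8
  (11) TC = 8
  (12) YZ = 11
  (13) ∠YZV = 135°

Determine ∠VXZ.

Step 1: By the law of cosines on triangle XZV: XV² = 3² + 3² − 2·3·3·cos(30°) = 2.41, so XV ≈ 1.55.
Step 2: By the inverse law of cosines on triangle VXZ: cos(∠VXZ) = (1.55² + 3² − 3²) / (2·1.55·3) = 2.41/9.32 = 0.2588, so ∠VXZ = 75°.

Therefore, the measure of angle ∠VXZ = 75°.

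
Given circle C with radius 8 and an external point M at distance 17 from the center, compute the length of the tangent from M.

tangent = √(d² - r²) = √(17² - 8²) = √(289 - 64) = √225 = 15

15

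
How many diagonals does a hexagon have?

The number of diagonals in an n-gon is n(n - 3)/2.
For n = 6: 6(6 - 3)/2 = 6 × 3 / 2 = 9.

9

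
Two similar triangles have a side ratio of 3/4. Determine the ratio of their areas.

The ratio of areas of similar triangles equals the square of the side ratio.
Side ratio = 3:4
Area ratio = (3/4)^2 = 9/16 = 9:16

9:16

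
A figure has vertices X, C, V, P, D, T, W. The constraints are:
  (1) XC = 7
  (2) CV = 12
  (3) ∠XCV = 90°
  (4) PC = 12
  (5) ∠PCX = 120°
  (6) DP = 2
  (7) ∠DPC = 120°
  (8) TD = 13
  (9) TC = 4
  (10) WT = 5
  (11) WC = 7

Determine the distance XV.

Step 1: By the law of cosines on triangle XCV: XV² = 7² + 12² − 2·7·12·cos(90°) = 193, so XV = √193.

Therefore, the length of XV = √193.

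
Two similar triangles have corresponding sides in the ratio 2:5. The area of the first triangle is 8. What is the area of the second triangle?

For similar figures, the area ratio equals the square of the side ratio.
Side ratio (the first triangle to the second triangle) = 2:5, so area ratio = 2^2:5^2 = 4:25.
If the area of the first triangle is 8, then the area of the second triangle = 8 * (25/4) = 50.

50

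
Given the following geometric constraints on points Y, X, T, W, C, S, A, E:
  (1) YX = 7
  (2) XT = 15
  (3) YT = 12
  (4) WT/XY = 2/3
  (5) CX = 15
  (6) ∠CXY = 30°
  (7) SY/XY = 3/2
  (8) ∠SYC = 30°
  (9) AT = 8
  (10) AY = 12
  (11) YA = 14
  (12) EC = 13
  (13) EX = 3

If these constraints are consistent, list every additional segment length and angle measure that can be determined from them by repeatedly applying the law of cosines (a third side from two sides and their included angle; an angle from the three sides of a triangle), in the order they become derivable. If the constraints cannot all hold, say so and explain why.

These constraints are not satisfiable: (10) AY = 12 and (11) YA = 14 assign two different lengths to the same segment. No planar figure meets all of them, so nothing further can be derived.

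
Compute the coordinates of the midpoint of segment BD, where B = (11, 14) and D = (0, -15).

The midpoint is the point halfway along the segment.
Move half the horizontal distance: 11 + (0 - 11)/2 = 11 + -11/2 = 11/2
Move half the vertical distance: 14 + (-15 - 14)/2 = 14 + -29/2 = -1/2
Midpoint = (11/2, -1/2)

(11/2, -1/2)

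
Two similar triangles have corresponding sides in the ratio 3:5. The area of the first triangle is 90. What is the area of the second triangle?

The ratio of areas of similar triangles = (side ratio)^2.
Side ratio = 3:5, so area ratio = 9:25.
Area of the second triangle / Area of the first triangle = 25/9
Area of the second triangle = 90 * 25/9 = 250

250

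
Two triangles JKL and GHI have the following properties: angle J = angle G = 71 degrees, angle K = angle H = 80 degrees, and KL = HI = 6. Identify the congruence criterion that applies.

The given information matches AAS: Two pairs of corresponding angles and a non-included side are equal (Angle-Angle-Side).

AAS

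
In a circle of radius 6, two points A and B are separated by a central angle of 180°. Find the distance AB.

Chord length = 2r sin(θ/2)
= 2 × 6 × sin(180°/2)
= 2 × 6 × sin(90°)
= 12

12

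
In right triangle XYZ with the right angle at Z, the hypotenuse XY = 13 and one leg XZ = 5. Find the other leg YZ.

Rearranging the Pythagorean theorem to solve for the unknown leg:
leg^2 = hypotenuse^2 - known_leg^2 = 169 - 25 = 144
leg = sqrt(144) = 12.

12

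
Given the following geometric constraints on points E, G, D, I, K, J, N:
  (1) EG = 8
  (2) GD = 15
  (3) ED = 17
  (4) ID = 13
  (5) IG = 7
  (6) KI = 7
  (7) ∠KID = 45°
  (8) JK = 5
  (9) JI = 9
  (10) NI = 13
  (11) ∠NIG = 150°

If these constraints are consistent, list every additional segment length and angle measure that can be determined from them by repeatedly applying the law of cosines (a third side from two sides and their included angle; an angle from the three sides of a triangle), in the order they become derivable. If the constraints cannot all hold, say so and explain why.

The constraints are consistent. Derivable facts, in order:
After 1 step:
- DK ≈ 9.45
- GN ≈ 19.38
- ∠DEG = 61.93°
- ∠DGE = 90°
- ∠DGI = 60°
- ∠DIG = 92.2°
- ∠EDG = 28.07°
- ∠GDI = 27.8°
- ∠IJK = 50.7°
- ∠IKJ = 95.74°
- ∠JIK = 33.56°
After 2 steps:
- ∠DKI = 103.41°
- ∠GNI = 10.4°
- ∠IDK = 31.59°
- ∠IGN = 19.6°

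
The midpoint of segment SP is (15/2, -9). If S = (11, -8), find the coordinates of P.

Using the midpoint formula: M = ((x1 + x2)/2, (y1 + y2)/2)
We know M = (15/2, -9) and S = (11, -8)
For x: 15/2 = (11 + x2)/2, so x2 = 2*15/2 - 11 = 4
For y: -9 = (-8 + y2)/2, so y2 = 2*-9 - -8 = -10
P = (4, -10)

(4, -10)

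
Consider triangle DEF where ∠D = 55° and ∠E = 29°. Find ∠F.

By the triangle angle sum property, the three interior angles of any triangle add up to 180°.
We know angle D = 55° and angle E = 29°, so their sum is 84°.
Therefore angle F = 180° - 84° = 96°.

96 degrees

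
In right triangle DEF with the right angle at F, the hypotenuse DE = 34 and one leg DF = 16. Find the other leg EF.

By the Pythagorean theorem: EF^2 = DE^2 - DF^2
EF^2 = 34^2 - 16^2 = 1156 - 256 = 900
EF = sqrt(900) = 30

30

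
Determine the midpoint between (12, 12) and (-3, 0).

M = ((x₁ + x₂)/2, (y₁ + y₂)/2)
= ((12 + -3)/2, (12 + 0)/2)
= (9/2, 12/2) = (9/2, 6)

(9/2, 6)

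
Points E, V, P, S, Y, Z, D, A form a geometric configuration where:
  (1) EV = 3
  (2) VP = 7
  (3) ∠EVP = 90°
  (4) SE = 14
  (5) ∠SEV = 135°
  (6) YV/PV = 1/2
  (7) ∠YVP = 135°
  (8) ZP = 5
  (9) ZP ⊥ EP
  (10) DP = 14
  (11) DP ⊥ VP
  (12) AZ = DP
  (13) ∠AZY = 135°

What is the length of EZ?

Step 1: By the law of cosines on triangle EVP: EP² = 3² + 7² − 2·3·7·cos(90°) = 58, so EP = √58.
Step 2: By the law of cosines on triangle EPZ: EZ² = √58² + 5² − 2·√58·5·cos(90°) = 83, so EZ = √83.

Therefore, the length of EZ = √83.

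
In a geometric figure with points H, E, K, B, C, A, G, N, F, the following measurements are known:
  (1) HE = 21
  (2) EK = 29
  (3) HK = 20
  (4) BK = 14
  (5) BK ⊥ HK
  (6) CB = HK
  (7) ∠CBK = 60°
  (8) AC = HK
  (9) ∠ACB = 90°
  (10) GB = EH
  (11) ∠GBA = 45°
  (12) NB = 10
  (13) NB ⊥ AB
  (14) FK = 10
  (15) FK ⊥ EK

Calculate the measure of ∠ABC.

From the given relations: CB = HK = 20; AC = HK = 20.
Step 1: By the law of cosines on triangle BCA: BA² = 20² + 20² − 2·20·20·cos(90°) = 800, so BA = 20·√2.
Step 2: By the inverse law of cosines on triangle ABC: cos(∠ABC) = ((20·√2)² + 20² − 20²) / (2·20·√2·20) = 800/1131.37 = 0.7071, so ∠ABC = 45°.

Therefore, the measure of angle ∠ABC = 45°.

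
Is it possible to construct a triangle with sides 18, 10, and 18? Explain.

For three segments to close into a triangle, no single side can be as long as the other two combined.
The longest side is 18, and 10 + 18 = 28 > 18.
A triangle can be formed.

Yes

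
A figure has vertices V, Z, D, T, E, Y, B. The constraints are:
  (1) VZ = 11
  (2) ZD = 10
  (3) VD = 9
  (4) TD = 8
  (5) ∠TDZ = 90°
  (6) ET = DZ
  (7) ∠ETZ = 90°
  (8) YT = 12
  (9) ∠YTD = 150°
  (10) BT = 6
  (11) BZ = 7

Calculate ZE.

From the given relations: ET = DZ = 10.
Step 1: By the law of cosines on triangle ZDT: ZT² = 10² + 8² − 2·10·8·cos(90°) = 164, so ZT = 2·√41.
Step 2: By the law of cosines on triangle ZTE: ZE² = (2·√41)² + 10² − 2·2·√41·10·cos(90°) = 264, so ZE = 2·√66.

Therefore, the length of ZE = 2·√66.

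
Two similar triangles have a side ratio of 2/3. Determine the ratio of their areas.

Area scales with the square of linear dimensions. If every length is multiplied by 2/3, then the area is multiplied by (2/3)^2 = 4/9.
The area ratio is 4:9.

4:9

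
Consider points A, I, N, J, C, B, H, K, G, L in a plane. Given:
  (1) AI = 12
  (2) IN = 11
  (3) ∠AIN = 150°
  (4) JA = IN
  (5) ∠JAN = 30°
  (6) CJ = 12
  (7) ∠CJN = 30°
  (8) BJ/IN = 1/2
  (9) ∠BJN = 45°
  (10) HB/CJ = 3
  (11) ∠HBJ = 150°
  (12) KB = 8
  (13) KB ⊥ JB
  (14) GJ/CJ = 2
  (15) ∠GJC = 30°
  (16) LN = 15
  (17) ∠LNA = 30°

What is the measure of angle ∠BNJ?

From the given relations: JA = IN = 11; BJ = 1/2·IN = 1/2·11 ≈ 5.5.
Step 1: By the law of cosines on triangle NIA: NA² = 11² + 12² − 2·11·12·cos(150°) = 493.63, so NA ≈ 22.22.
Step 2: By the law of cosines on triangle JAN: JN² = 11² + 22.22² − 2·11·22.22·cos(30°) = 191.32, so JN ≈ 13.83.
Step 3: By the law of cosines on triangle NJB: NB² = 13.83² + 5.5² − 2·13.83·5.5·cos(45°) = 113.99, so NB ≈ 10.68.
Step 4: By the inverse law of cosines on triangle BNJ: cos(∠BNJ) = (10.68² + 13.83² − 5.5²) / (2·10.68·13.83) = 275.06/295.35 = 0.9313, so ∠BNJ = 21.36°.

Therefore, the measure of angle ∠BNJ = 21.36°.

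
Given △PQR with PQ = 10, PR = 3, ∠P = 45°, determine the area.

Area = (1/2) * PQ * PR * sin(P)
Area = (1/2) * 10 * 3 * sin(45°)
Area = (1/2) * 10 * 3 * sqrt(2)/2
Area = 15*sqrt(2)/2

15*sqrt(2)/2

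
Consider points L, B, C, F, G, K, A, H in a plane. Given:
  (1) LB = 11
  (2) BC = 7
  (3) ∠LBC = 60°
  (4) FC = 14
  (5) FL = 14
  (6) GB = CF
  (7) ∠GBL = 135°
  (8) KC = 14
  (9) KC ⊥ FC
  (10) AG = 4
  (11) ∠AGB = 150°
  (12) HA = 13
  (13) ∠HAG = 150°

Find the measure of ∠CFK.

Step 1: By the law of cosines on triangle FCK: FK² = 14² + 14² − 2·14·14·cos(90°) = 392, so FK = 14·√2.
Step 2: By the inverse law of cosines on triangle CFK: cos(∠CFK) = (14² + (14·√2)² − 14²) / (2·14·14·√2) = 392/554.37 = 0.7071, so ∠CFK = 45°.

Therefore, the measure of angle ∠CFK = 45°.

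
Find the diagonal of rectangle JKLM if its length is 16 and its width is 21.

Using the Pythagorean theorem:
d² = 16² + 21² = 256 + 441 = 697
d = sqrt(697)

sqrt(697)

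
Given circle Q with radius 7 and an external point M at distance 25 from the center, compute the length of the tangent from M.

The tangent, radius, and line from the external point to the center form a right triangle.
The right angle is where the tangent meets the radius.
By the Pythagorean theorem: tangent² + 7² = 25²
tangent² = 625 - 49 = 576
tangent = 24

24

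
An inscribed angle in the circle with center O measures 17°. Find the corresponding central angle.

The inscribed angle theorem states that a central angle is always twice any inscribed angle that subtends the same arc.
Since the inscribed angle is 17°, the central angle = 2 × 17° = 34°.

34°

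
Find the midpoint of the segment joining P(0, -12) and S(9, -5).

The midpoint is the average of the coordinates:
x: (0 + 9)/2 = 9/2
y: (-12 + -5)/2 = -17/2
Midpoint = (9/2, -17/2)

(9/2, -17/2)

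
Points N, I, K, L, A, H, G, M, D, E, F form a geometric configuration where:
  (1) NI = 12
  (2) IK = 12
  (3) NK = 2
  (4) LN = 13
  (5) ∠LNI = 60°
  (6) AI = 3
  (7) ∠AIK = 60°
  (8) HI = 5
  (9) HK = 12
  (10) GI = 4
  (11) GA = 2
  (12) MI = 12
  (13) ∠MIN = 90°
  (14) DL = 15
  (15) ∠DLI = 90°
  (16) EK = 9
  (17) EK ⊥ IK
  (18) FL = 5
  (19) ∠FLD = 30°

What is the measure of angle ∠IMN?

Step 1: By the law of cosines on triangle MIN: MN² = 12² + 12² − 2·12·12·cos(90°) = 288, so MN = 12·√2.
Step 2: By the inverse law of cosines on triangle IMN: cos(∠IMN) = (12² + (12·√2)² − 12²) / (2·12·12·√2) = 288/407.29 = 0.7071, so ∠IMN = 45°.

Therefore, the measure of angle ∠IMN = 45°.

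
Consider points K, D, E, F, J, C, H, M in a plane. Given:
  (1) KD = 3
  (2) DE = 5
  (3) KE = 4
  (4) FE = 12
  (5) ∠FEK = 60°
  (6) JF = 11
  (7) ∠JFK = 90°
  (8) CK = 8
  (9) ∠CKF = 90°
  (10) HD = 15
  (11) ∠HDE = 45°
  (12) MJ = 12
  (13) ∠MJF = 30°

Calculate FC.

Step 1: By the law of cosines on triangle FEK: FK² = 12² + 4² − 2·12·4·cos(60°) = 112, so FK = 4·√7.
Step 2: By the law of cosines on triangle FKC: FC² = (4·√7)² + 8² − 2·4·√7·8·cos(90°) = 176, so FC = 4·√11.

Therefore, the length of FC = 4·√11.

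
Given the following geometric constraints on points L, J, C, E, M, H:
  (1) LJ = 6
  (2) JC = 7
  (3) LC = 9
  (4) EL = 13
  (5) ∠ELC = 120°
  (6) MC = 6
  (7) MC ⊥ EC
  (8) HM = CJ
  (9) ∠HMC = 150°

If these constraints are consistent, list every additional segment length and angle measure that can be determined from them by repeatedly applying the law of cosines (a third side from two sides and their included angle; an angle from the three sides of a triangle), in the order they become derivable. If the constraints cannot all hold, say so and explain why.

The constraints are consistent. Derivable facts, in order:
After 1 step:
- CE ≈ 19.16
- CH ≈ 12.56
- ∠CJL = 87.27°
- ∠CLJ = 50.98°
- ∠JCL = 41.75°
After 2 steps:
- EM ≈ 20.07
- ∠CEL = 24.01°
- ∠CHM = 13.82°
- ∠ECL = 35.99°
- ∠HCM = 16.18°
After 3 steps:
- ∠CEM = 17.39°
- ∠CME = 72.61°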